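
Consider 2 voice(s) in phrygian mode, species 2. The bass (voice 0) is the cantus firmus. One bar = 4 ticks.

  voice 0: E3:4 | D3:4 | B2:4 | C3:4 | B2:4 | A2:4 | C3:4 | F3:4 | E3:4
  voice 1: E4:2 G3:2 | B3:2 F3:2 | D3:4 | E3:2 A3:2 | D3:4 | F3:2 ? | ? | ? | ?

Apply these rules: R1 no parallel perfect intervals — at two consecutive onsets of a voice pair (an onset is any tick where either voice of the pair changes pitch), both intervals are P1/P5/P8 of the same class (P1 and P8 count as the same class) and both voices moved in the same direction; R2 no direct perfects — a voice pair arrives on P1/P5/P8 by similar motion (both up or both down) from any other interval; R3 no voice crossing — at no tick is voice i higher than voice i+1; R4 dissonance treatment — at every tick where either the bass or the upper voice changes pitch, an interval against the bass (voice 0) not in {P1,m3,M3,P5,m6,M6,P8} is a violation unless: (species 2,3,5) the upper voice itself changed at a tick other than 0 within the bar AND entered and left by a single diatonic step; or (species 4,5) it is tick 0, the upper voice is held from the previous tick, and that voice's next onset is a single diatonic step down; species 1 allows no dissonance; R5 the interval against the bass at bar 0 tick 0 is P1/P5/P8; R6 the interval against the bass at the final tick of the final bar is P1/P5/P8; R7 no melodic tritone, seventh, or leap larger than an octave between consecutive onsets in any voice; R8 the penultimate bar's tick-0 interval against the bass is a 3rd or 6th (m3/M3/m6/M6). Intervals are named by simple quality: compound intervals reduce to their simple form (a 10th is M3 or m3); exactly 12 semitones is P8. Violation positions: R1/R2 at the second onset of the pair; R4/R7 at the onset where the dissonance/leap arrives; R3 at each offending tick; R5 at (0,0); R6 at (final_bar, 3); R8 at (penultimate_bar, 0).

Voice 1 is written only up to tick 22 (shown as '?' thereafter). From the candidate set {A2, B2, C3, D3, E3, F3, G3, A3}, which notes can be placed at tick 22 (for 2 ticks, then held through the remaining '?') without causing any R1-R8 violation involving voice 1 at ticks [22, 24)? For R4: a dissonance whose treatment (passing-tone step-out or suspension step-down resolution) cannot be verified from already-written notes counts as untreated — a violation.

{A2, A3, C3, E3, F3}

A2: legal
B2: violates R4,R7
C3: legal
D3: violates R4
E3: legal
F3: legal
G3: violates R4
A3: legal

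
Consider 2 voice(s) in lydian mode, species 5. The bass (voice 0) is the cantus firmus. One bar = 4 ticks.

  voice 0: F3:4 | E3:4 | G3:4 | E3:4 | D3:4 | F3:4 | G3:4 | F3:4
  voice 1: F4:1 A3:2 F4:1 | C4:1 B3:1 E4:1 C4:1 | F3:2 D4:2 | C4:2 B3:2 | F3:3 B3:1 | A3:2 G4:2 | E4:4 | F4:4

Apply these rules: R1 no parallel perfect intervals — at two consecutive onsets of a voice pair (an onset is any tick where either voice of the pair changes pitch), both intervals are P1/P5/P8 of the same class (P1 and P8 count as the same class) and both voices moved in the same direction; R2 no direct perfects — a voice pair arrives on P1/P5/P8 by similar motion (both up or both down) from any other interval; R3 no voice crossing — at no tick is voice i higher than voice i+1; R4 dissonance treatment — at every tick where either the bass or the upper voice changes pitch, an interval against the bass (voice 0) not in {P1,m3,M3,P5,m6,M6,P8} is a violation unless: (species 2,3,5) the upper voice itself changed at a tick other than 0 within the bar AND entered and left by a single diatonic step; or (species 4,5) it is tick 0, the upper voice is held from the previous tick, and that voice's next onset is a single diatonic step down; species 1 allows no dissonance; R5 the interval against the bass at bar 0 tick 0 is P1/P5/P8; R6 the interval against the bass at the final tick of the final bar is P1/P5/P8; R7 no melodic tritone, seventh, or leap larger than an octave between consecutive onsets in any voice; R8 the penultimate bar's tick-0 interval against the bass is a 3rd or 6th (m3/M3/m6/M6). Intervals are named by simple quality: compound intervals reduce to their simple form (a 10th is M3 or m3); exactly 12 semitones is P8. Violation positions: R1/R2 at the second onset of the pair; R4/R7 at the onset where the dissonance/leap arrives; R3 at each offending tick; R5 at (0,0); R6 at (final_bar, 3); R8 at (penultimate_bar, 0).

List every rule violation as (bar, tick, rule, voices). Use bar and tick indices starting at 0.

bar 0: v0=F3 v1=F4 downbeat P8
bar 1: v0=E3 v1=C4 downbeat m6
bar 2: v0=G3 v1=F3 downbeat M2
bar 3: v0=E3 v1=C4 downbeat m6
bar 4: v0=D3 v1=F3 downbeat m3
bar 5: v0=F3 v1=A3 downbeat M3
bar 6: v0=G3 v1=E4 downbeat M6
bar 7: v0=F3 v1=F4 downbeat P8
  -> R3 @ bar 2 tick 0 v(0, 1): G3 above F3
  -> R4 @ bar 2 tick 0 v(0, 1): G3/F3 M2 untreated
  -> R3 @ bar 2 tick 1 v(0, 1): G3 above F3
  -> R7 @ bar 4 tick 0 v(1,): B3->F3 leap 6st
  -> R7 @ bar 4 tick 3 v(1,): F3->B3 leap 6st
  -> R4 @ bar 5 tick 2 v(0, 1): F3/G4 M2 untreated
  -> R7 @ bar 5 tick 2 v(1,): A3->G4 leap 10st

(2, 0, R3, (0, 1))
(2, 0, R4, (0, 1))
(2, 1, R3, (0, 1))
(4, 0, R7, (1,))
(4, 3, R7, (1,))
(5, 2, R4, (0, 1))
(5, 2, R7, (1,))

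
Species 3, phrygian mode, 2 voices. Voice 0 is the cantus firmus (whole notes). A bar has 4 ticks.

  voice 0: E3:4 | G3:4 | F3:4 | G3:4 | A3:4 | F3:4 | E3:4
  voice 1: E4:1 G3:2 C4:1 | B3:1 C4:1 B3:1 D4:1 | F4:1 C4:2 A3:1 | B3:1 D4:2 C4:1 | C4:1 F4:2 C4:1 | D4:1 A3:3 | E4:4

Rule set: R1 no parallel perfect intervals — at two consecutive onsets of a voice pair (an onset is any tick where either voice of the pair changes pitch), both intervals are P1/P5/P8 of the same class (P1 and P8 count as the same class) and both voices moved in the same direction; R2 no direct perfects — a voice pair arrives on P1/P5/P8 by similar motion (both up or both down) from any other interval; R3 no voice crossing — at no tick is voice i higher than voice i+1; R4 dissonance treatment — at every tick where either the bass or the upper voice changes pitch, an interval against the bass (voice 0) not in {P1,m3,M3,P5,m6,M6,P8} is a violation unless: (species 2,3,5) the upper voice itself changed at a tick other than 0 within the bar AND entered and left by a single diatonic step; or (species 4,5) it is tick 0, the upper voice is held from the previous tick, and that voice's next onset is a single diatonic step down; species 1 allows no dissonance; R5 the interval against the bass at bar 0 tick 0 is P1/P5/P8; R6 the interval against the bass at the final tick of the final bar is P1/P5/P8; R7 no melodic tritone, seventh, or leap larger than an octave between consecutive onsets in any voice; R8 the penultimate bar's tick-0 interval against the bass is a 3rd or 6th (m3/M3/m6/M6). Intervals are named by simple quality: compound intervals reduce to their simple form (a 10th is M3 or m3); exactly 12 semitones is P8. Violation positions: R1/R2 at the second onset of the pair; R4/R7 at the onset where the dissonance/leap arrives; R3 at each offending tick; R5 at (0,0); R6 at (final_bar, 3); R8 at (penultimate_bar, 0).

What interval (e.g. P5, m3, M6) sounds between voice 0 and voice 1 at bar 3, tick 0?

voice 0=G3 voice 1=B3 -> M3

M3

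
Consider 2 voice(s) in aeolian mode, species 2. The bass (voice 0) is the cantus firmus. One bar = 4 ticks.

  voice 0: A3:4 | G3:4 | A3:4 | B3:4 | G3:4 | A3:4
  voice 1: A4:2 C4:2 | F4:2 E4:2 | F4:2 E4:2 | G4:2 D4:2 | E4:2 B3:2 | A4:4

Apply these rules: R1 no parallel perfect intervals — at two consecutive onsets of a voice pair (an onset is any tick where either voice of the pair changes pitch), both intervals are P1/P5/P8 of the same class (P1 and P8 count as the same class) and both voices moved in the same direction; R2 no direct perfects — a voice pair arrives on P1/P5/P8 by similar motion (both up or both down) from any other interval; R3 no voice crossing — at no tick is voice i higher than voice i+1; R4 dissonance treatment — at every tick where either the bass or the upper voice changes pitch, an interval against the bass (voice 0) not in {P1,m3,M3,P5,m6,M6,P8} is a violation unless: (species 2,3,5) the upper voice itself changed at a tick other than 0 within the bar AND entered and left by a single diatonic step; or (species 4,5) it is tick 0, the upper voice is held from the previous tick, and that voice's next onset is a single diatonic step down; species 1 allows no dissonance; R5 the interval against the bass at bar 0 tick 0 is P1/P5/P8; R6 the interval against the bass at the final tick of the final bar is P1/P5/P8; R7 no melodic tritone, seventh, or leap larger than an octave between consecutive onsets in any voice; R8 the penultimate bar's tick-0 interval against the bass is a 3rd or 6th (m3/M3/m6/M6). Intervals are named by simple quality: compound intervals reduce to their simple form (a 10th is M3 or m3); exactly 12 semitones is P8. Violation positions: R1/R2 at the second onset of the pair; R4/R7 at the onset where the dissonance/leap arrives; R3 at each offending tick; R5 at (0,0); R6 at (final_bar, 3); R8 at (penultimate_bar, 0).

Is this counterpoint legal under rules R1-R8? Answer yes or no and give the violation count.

bar 0: v0=A3 v1=A4 (P8)
bar 1: v0=G3 v1=F4 (m7)
bar 2: v0=A3 v1=F4 (m6)
bar 3: v0=B3 v1=G4 (m6)
bar 4: v0=G3 v1=E4 (M6)
bar 5: v0=A3 v1=A4 (P8)
  R4 @ bar1.0: G3/F4 m7 untreated
  R2 @ bar5.0: G3/B3 M3 -> A3/A4 P8 similar
  R7 @ bar5.0: B3->A4 leap 10st

No (3 violations)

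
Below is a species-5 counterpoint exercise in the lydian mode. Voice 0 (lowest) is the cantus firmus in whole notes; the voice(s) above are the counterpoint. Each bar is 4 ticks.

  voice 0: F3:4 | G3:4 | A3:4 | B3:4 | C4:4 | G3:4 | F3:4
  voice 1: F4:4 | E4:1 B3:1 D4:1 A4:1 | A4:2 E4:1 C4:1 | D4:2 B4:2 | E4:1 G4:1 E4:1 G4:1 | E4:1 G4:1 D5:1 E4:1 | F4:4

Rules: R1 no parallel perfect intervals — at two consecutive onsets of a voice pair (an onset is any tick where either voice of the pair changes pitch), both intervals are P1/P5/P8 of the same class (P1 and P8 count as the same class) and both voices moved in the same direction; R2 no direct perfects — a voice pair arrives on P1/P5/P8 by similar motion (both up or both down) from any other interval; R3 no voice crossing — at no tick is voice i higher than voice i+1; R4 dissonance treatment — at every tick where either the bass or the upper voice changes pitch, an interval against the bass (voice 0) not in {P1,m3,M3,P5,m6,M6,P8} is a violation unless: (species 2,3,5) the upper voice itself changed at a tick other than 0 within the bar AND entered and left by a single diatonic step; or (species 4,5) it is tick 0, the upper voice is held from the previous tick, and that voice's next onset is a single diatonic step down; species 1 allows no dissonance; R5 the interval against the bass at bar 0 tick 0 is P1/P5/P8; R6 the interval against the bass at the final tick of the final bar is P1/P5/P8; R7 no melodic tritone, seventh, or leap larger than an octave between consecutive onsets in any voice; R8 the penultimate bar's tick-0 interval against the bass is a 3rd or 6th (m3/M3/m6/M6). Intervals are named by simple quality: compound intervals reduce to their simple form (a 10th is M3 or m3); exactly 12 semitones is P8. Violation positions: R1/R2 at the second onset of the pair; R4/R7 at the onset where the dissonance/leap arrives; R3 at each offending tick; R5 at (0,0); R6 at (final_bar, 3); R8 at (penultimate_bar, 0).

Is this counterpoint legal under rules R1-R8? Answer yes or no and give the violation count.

No (2 violations)

bar 0: v0=F3 v1=F4 (P8)
bar 1: v0=G3 v1=E4 (M6)
bar 2: v0=A3 v1=A4 (P8)
bar 3: v0=B3 v1=D4 (m3)
bar 4: v0=C4 v1=E4 (M3)
bar 5: v0=G3 v1=E4 (M6)
bar 6: v0=F3 v1=F4 (P8)
  R4 @ bar1.3: G3/A4 M2 untreated
  R7 @ bar5.3: D5->E4 leap 10st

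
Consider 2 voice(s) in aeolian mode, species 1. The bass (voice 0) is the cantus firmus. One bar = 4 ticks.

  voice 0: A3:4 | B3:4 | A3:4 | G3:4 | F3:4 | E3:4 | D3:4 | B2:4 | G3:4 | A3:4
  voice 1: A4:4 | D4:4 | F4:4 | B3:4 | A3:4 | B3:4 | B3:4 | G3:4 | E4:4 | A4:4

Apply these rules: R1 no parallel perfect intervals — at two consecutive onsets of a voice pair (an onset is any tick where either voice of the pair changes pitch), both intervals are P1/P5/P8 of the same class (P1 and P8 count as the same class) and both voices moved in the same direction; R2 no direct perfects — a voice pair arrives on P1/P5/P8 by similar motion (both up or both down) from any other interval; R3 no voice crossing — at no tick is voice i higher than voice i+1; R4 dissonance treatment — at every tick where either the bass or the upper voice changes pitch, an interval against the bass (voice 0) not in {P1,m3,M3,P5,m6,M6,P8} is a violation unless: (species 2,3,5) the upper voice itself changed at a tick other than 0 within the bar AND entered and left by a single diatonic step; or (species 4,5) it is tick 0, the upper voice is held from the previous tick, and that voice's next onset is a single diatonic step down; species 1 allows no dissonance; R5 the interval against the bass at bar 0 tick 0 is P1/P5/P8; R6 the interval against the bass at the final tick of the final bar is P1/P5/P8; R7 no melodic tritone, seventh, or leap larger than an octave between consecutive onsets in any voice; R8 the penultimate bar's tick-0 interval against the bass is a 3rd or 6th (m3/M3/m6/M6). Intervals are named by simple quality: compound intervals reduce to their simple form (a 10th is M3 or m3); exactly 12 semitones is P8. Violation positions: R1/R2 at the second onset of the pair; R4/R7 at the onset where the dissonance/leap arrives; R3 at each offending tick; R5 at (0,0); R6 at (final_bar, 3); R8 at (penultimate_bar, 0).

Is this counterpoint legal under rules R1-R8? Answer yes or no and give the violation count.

bar 0: v0=A3 v1=A4 (P8)
bar 1: v0=B3 v1=D4 (m3)
bar 2: v0=A3 v1=F4 (m6)
bar 3: v0=G3 v1=B3 (M3)
bar 4: v0=F3 v1=A3 (M3)
bar 5: v0=E3 v1=B3 (P5)
bar 6: v0=D3 v1=B3 (M6)
bar 7: v0=B2 v1=G3 (m6)
bar 8: v0=G3 v1=E4 (M6)
bar 9: v0=A3 v1=A4 (P8)
  R7 @ bar3.0: F4->B3 leap 6st
  R2 @ bar9.0: G3/E4 M6 -> A3/A4 P8 similar

No (2 violations)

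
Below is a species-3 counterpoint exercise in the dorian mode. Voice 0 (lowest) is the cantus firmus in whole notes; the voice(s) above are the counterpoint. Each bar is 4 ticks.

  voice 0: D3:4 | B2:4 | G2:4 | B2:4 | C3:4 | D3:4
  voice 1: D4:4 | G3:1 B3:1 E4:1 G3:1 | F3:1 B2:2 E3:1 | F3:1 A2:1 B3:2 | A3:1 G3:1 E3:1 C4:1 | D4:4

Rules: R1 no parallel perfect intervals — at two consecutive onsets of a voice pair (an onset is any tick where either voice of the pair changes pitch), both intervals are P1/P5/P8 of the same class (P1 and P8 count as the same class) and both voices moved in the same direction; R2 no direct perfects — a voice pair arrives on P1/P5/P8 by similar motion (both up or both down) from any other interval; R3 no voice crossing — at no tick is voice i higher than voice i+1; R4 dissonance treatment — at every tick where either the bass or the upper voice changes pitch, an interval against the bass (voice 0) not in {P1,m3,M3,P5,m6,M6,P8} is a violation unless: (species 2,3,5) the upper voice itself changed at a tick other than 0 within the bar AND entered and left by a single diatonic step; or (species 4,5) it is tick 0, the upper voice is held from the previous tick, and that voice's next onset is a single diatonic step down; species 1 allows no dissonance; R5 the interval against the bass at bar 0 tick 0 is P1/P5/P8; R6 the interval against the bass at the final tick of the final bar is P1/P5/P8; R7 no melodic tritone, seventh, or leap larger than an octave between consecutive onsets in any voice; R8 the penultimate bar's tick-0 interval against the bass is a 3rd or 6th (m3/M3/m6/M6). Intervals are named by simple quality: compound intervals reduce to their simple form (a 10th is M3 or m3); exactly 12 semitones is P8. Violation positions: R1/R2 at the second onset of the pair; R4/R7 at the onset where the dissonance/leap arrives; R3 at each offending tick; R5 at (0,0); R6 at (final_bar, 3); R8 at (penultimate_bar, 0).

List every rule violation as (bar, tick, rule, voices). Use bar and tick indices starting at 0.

bar 0: v0=D3 v1=D4 downbeat P8
bar 1: v0=B2 v1=G3 downbeat m6
bar 2: v0=G2 v1=F3 downbeat m7
bar 3: v0=B2 v1=F3 downbeat TT
bar 4: v0=C3 v1=A3 downbeat M6
bar 5: v0=D3 v1=D4 downbeat P8
  -> R4 @ bar 1 tick 2 v(0, 1): B2/E4 P4 untreated
  -> R4 @ bar 2 tick 0 v(0, 1): G2/F3 m7 untreated
  -> R7 @ bar 2 tick 1 v(1,): F3->B2 leap 6st
  -> R4 @ bar 3 tick 0 v(0, 1): B2/F3 TT untreated
  -> R3 @ bar 3 tick 1 v(0, 1): B2 above A2
  -> R4 @ bar 3 tick 1 v(0, 1): B2/A2 M2 untreated
  -> R7 @ bar 3 tick 2 v(1,): A2->B3 leap 14st
  -> R1 @ bar 5 tick 0 v(0, 1): C3/C4 P8 -> D3/D4 P8 similar

(1, 2, R4, (0, 1))
(2, 0, R4, (0, 1))
(2, 1, R7, (1,))
(3, 0, R4, (0, 1))
(3, 1, R3, (0, 1))
(3, 1, R4, (0, 1))
(3, 2, R7, (1,))
(5, 0, R1, (0, 1))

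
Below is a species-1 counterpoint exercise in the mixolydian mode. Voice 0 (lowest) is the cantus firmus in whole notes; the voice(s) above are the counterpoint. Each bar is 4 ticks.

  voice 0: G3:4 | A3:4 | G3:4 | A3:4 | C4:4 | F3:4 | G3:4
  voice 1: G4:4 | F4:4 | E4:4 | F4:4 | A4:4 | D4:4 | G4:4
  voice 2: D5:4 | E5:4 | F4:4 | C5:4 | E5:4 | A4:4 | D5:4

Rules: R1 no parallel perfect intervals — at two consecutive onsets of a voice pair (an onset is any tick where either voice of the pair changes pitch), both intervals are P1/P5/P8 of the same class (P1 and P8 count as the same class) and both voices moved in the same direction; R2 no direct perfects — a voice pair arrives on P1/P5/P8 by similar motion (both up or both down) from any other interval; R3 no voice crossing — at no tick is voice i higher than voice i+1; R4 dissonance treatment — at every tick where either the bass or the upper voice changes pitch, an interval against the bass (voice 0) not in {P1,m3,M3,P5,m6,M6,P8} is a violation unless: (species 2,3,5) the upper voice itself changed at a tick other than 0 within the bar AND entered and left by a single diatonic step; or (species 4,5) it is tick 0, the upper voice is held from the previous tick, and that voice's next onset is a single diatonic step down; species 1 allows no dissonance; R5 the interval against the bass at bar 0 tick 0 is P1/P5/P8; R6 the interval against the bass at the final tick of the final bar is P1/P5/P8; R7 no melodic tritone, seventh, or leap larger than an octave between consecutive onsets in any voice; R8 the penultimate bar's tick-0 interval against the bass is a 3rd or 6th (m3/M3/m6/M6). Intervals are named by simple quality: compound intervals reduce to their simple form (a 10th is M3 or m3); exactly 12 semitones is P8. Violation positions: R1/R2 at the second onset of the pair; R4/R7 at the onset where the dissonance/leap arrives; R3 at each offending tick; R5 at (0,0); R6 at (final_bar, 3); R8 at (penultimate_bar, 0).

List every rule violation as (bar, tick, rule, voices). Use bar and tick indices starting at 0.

bar 0: v0=G3 v1=G4 v2=D5 downbeat P5
bar 1: v0=A3 v1=F4 v2=E5 downbeat P5
bar 2: v0=G3 v1=E4 v2=F4 downbeat m7
bar 3: v0=A3 v1=F4 v2=C5 downbeat m3
bar 4: v0=C4 v1=A4 v2=E5 downbeat M3
bar 5: v0=F3 v1=D4 v2=A4 downbeat M3
bar 6: v0=G3 v1=G4 v2=D5 downbeat P5
  -> R1 @ bar 1 tick 0 v(0, 2): G3/D5 P5 -> A3/E5 P5 similar
  -> R4 @ bar 2 tick 0 v(0, 2): G3/F4 m7 untreated
  -> R7 @ bar 2 tick 0 v(2,): E5->F4 leap 11st
  -> R2 @ bar 3 tick 0 v(1, 2): E4/F4 m2 -> F4/C5 P5 similar
  -> R1 @ bar 4 tick 0 v(1, 2): F4/C5 P5 -> A4/E5 P5 similar
  -> R1 @ bar 5 tick 0 v(1, 2): A4/E5 P5 -> D4/A4 P5 similar
  -> R1 @ bar 6 tick 0 v(1, 2): D4/A4 P5 -> G4/D5 P5 similar
  -> R2 @ bar 6 tick 0 v(0, 1): F3/D4 M6 -> G3/G4 P8 similar
  -> R2 @ bar 6 tick 0 v(0, 2): F3/A4 M3 -> G3/D5 P5 similar

(1, 0, R1, (0, 2))
(2, 0, R4, (0, 2))
(2, 0, R7, (2,))
(3, 0, R2, (1, 2))
(4, 0, R1, (1, 2))
(5, 0, R1, (1, 2))
(6, 0, R1, (1, 2))
(6, 0, R2, (0, 1))
(6, 0, R2, (0, 2))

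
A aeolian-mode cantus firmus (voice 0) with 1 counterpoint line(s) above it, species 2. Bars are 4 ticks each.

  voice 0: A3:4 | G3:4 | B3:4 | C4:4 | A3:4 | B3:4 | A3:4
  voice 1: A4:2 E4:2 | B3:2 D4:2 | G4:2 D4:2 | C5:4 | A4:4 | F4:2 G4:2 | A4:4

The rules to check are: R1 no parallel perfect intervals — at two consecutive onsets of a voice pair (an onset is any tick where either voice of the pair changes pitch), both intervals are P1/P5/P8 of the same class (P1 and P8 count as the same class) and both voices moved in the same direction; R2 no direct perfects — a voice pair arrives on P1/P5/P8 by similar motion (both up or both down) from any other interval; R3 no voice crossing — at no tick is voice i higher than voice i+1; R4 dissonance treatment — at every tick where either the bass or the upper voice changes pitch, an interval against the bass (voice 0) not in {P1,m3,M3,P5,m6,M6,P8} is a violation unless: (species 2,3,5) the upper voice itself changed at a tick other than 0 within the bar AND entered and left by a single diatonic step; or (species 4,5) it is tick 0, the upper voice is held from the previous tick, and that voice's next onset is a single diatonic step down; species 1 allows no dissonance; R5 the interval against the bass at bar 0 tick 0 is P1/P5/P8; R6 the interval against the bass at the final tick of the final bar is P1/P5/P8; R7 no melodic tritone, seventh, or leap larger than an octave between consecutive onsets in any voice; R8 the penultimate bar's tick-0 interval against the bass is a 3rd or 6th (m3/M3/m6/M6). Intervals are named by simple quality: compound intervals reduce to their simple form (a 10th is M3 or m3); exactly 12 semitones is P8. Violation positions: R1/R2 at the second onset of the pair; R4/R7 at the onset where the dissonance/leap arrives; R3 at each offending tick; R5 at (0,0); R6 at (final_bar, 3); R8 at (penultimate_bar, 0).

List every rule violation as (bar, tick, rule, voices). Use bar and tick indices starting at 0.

(3, 0, R2, (0, 1))
(3, 0, R7, (1,))
(4, 0, R1, (0, 1))
(5, 0, R4, (0, 1))
(5, 0, R8, (0, 1))

bar 0: v0=A3 v1=A4 downbeat P8
bar 1: v0=G3 v1=B3 downbeat M3
bar 2: v0=B3 v1=G4 downbeat m6
bar 3: v0=C4 v1=C5 downbeat P8
bar 4: v0=A3 v1=A4 downbeat P8
bar 5: v0=B3 v1=F4 downbeat TT
bar 6: v0=A3 v1=A4 downbeat P8
  -> R2 @ bar 3 tick 0 v(0, 1): B3/D4 m3 -> C4/C5 P8 similar
  -> R7 @ bar 3 tick 0 v(1,): D4->C5 leap 10st
  -> R1 @ bar 4 tick 0 v(0, 1): C4/C5 P8 -> A3/A4 P8 similar
  -> R4 @ bar 5 tick 0 v(0, 1): B3/F4 TT untreated
  -> R8 @ bar 5 tick 0 v(0, 1): penult TT not 3rd/6th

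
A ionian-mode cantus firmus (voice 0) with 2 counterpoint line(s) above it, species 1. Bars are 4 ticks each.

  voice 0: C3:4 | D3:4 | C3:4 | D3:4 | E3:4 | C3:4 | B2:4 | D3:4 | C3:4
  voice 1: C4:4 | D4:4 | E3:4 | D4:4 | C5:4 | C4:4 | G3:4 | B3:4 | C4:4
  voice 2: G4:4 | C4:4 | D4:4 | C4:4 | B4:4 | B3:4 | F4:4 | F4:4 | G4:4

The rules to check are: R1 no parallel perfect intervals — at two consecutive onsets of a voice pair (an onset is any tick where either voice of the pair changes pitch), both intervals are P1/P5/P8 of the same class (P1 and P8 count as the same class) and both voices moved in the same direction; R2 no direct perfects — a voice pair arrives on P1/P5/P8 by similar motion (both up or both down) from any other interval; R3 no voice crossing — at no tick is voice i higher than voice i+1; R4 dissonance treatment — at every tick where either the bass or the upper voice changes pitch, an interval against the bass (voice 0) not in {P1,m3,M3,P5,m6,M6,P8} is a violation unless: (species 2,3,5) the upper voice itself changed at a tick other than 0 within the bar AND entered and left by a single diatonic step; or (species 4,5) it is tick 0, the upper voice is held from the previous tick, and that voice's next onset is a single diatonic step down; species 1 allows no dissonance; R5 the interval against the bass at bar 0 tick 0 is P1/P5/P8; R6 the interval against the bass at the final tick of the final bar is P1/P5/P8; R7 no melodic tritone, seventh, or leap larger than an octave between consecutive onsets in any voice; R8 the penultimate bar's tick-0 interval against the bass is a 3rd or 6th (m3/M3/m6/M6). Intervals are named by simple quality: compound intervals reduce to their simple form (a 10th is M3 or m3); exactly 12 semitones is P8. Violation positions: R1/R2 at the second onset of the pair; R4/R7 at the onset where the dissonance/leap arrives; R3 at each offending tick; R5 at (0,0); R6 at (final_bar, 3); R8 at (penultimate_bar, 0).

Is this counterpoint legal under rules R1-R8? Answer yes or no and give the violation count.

No (31 violations)

bar 0: v0=C3 v1=C4 v2=G4 (P5)
bar 1: v0=D3 v1=D4 v2=C4 (m7)
bar 2: v0=C3 v1=E3 v2=D4 (M2)
bar 3: v0=D3 v1=D4 v2=C4 (m7)
bar 4: v0=E3 v1=C5 v2=B4 (P5)
bar 5: v0=C3 v1=C4 v2=B3 (M7)
bar 6: v0=B2 v1=G3 v2=F4 (TT)
bar 7: v0=D3 v1=B3 v2=F4 (m3)
bar 8: v0=C3 v1=C4 v2=G4 (P5)
  R1 @ bar1.0: C3/C4 P8 -> D3/D4 P8 similar
  R3 @ bar1.0: D4 above C4
  R4 @ bar1.0: D3/C4 m7 untreated
  R3 @ bar1.1: D4 above C4
  R3 @ bar1.2: D4 above C4
  R3 @ bar1.3: D4 above C4
  R4 @ bar2.0: C3/D4 M2 untreated
  R7 @ bar2.0: D4->E3 leap 10st
  R2 @ bar3.0: C3/E3 M3 -> D3/D4 P8 similar
  R3 @ bar3.0: D4 above C4
  R4 @ bar3.0: D3/C4 m7 untreated
  R7 @ bar3.0: E3->D4 leap 10st
  R3 @ bar3.1: D4 above C4
  R3 @ bar3.2: D4 above C4
  R3 @ bar3.3: D4 above C4
  R2 @ bar4.0: D3/C4 m7 -> E3/B4 P5 similar
  R3 @ bar4.0: C5 above B4
  R7 @ bar4.0: D4->C5 leap 10st
  R7 @ bar4.0: C4->B4 leap 11st
  R3 @ bar4.1: C5 above B4
  R3 @ bar4.2: C5 above B4
  R3 @ bar4.3: C5 above B4
  R2 @ bar5.0: E3/C5 m6 -> C3/C4 P8 similar
  R3 @ bar5.0: C4 above B3
  R4 @ bar5.0: C3/B3 M7 untreated
  R3 @ bar5.1: C4 above B3
  R3 @ bar5.2: C4 above B3
  R3 @ bar5.3: C4 above B3
  R4 @ bar6.0: B2/F4 TT untreated
  R7 @ bar6.0: B3->F4 leap 6st
  R2 @ bar8.0: B3/F4 TT -> C4/G4 P5 similar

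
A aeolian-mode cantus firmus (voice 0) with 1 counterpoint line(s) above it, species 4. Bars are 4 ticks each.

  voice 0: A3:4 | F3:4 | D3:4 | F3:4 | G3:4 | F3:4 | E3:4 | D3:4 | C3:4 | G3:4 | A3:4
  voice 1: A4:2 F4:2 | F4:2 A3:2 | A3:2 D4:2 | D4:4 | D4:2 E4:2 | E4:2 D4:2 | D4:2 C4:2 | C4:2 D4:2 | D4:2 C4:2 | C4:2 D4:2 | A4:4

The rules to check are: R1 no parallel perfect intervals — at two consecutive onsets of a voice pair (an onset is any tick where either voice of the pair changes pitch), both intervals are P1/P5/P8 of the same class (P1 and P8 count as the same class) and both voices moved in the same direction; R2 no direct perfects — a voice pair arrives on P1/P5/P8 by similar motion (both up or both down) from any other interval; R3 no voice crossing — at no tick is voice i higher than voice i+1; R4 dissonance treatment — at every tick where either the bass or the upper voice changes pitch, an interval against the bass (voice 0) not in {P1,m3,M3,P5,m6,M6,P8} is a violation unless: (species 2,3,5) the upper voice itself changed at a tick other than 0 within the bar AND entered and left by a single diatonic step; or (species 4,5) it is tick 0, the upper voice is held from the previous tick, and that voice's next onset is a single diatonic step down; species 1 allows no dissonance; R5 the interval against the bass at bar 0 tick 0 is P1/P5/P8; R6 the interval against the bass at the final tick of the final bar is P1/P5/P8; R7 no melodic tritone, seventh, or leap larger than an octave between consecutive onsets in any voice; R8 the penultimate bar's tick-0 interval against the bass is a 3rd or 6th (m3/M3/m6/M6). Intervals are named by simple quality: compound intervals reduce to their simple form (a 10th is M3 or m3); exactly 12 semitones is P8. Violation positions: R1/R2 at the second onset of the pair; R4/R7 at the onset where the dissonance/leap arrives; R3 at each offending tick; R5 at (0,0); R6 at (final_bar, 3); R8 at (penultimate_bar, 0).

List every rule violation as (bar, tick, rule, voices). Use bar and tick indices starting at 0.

(7, 0, R4, (0, 1))
(9, 0, R4, (0, 1))
(9, 0, R8, (0, 1))
(10, 0, R2, (0, 1))

bar 0: v0=A3 v1=A4 downbeat P8
bar 1: v0=F3 v1=F4 downbeat P8
bar 2: v0=D3 v1=A3 downbeat P5
bar 3: v0=F3 v1=D4 downbeat M6
bar 4: v0=G3 v1=D4 downbeat P5
bar 5: v0=F3 v1=E4 downbeat M7
bar 6: v0=E3 v1=D4 downbeat m7
bar 7: v0=D3 v1=C4 downbeat m7
bar 8: v0=C3 v1=D4 downbeat M2
bar 9: v0=G3 v1=C4 downbeat P4
bar 10: v0=A3 v1=A4 downbeat P8
  -> R4 @ bar 7 tick 0 v(0, 1): D3/C4 m7 untreated
  -> R4 @ bar 9 tick 0 v(0, 1): G3/C4 P4 untreated
  -> R8 @ bar 9 tick 0 v(0, 1): penult P4 not 3rd/6th
  -> R2 @ bar 10 tick 0 v(0, 1): G3/D4 P5 -> A3/A4 P8 similar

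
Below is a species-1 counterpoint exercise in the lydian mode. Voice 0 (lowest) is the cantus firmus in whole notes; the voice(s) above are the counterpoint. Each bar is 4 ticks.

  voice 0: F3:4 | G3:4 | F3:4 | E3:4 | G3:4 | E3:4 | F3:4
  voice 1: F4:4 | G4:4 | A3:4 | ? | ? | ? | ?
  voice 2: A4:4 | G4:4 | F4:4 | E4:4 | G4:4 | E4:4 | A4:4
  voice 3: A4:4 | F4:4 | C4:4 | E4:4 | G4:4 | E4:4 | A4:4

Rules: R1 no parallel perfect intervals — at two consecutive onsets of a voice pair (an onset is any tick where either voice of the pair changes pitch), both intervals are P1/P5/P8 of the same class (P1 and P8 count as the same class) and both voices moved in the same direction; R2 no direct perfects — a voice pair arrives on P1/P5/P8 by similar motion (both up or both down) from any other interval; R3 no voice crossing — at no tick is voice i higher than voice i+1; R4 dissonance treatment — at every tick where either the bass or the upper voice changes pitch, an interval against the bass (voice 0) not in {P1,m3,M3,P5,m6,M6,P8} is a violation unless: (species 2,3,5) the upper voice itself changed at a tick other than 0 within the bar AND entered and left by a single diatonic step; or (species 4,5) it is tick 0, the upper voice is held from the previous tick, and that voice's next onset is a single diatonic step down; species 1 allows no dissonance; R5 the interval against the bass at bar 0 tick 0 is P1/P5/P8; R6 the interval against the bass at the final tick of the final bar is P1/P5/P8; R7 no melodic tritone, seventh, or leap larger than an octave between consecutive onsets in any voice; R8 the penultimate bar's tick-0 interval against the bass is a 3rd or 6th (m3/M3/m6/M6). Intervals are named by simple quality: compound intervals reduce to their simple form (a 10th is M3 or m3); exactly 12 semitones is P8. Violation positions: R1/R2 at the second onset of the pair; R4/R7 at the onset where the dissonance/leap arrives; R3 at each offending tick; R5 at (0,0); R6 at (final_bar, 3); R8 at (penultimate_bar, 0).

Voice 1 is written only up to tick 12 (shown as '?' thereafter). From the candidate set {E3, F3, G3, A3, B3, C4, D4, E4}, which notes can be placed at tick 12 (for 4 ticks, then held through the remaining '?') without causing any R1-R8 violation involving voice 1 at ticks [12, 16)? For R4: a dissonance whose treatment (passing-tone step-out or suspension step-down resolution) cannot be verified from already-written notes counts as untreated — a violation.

{B3, C4, G3}

E3: violates R2
F3: violates R4
G3: legal
A3: violates R4
B3: legal
C4: legal
D4: violates R4
E4: violates R2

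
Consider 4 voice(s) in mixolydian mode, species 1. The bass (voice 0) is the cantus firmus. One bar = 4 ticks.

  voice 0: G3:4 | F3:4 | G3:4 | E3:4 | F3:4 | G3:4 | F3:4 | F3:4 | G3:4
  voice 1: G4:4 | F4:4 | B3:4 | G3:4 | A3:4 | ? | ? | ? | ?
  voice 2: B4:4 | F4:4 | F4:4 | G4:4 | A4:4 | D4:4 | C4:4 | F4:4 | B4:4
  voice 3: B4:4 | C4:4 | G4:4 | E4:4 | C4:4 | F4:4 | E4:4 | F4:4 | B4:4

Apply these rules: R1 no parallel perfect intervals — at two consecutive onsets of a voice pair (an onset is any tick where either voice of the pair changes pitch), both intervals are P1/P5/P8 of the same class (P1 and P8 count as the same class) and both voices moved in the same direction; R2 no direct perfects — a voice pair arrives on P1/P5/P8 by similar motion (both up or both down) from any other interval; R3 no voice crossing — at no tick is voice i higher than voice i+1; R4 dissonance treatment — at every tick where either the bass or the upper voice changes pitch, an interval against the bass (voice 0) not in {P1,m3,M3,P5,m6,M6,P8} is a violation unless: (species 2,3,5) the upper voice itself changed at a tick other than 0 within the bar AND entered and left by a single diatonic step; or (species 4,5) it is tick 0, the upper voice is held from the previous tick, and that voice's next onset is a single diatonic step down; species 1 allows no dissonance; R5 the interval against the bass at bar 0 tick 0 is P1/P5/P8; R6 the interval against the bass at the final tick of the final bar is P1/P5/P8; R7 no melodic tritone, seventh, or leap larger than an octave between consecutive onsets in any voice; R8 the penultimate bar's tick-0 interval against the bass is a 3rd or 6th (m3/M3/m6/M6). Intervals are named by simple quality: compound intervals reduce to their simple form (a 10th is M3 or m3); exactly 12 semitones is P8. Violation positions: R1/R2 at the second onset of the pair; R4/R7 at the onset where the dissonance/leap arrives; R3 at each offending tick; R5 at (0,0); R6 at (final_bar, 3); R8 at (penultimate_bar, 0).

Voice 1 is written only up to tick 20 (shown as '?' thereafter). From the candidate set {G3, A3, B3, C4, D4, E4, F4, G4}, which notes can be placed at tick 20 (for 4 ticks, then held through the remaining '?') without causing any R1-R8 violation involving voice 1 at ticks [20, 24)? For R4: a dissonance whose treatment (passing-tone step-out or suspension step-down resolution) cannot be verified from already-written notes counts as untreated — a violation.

G3: violates R2
A3: violates R4
B3: legal
C4: violates R4
D4: violates R2
E4: violates R3
F4: violates R2,R3,R4
G4: violates R2,R3,R7

{B3}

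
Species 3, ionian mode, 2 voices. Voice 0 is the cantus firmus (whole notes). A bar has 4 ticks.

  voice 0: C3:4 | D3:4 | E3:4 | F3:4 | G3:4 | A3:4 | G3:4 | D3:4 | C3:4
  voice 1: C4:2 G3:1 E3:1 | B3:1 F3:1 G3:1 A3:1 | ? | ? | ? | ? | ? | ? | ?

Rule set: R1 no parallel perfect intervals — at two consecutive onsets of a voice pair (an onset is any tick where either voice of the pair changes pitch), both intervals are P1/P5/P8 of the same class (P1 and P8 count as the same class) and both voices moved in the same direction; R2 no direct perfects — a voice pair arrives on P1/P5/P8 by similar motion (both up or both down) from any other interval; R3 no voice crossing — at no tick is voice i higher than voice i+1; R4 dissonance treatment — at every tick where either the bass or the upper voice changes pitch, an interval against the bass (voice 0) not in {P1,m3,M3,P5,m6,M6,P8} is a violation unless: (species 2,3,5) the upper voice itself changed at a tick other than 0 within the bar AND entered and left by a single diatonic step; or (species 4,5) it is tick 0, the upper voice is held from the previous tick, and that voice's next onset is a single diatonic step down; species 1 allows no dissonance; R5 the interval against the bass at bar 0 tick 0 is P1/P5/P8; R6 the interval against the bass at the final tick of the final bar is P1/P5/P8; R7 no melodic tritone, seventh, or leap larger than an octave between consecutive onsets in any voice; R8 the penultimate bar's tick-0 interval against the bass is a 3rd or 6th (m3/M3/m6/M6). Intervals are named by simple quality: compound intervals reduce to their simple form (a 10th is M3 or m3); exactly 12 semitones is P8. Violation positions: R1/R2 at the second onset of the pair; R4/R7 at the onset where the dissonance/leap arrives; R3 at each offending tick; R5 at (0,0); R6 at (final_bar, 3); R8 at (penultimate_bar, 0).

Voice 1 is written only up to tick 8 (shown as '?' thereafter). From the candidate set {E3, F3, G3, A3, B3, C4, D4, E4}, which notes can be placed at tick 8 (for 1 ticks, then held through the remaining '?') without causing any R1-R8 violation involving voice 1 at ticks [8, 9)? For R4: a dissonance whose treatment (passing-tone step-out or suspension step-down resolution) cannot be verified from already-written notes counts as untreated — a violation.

E3: legal
F3: violates R4
G3: legal
A3: violates R4
B3: violates R1
C4: legal
D4: violates R4
E4: violates R2

{C4, E3, G3}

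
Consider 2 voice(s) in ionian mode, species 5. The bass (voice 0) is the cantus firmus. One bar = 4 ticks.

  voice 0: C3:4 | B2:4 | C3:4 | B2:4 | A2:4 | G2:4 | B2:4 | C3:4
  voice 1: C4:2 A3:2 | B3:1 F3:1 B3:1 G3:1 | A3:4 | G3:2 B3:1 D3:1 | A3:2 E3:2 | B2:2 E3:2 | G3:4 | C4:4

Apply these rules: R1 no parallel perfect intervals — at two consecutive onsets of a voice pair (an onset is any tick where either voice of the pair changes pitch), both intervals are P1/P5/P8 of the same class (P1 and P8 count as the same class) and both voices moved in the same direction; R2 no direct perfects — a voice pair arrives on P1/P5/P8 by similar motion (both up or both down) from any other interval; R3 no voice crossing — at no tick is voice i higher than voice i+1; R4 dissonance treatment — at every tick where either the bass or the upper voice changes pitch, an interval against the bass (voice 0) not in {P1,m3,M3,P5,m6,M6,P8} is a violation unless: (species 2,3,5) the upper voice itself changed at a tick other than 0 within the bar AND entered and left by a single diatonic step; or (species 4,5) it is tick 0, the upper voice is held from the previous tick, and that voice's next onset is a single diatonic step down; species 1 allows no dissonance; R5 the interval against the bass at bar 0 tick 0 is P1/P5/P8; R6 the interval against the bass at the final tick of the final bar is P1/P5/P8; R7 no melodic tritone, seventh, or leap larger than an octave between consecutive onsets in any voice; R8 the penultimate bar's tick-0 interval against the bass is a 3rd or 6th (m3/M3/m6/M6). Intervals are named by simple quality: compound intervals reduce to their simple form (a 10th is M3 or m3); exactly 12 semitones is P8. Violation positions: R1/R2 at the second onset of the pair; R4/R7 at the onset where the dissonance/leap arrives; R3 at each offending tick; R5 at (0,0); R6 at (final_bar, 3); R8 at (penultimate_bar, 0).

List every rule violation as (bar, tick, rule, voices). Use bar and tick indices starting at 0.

(1, 1, R4, (0, 1))
(1, 1, R7, (1,))
(1, 2, R7, (1,))
(7, 0, R2, (0, 1))

bar 0: v0=C3 v1=C4 downbeat P8
bar 1: v0=B2 v1=B3 downbeat P8
bar 2: v0=C3 v1=A3 downbeat M6
bar 3: v0=B2 v1=G3 downbeat m6
bar 4: v0=A2 v1=A3 downbeat P8
bar 5: v0=G2 v1=B2 downbeat M3
bar 6: v0=B2 v1=G3 downbeat m6
bar 7: v0=C3 v1=C4 downbeat P8
  -> R4 @ bar 1 tick 1 v(0, 1): B2/F3 TT untreated
  -> R7 @ bar 1 tick 1 v(1,): B3->F3 leap 6st
  -> R7 @ bar 1 tick 2 v(1,): F3->B3 leap 6st
  -> R2 @ bar 7 tick 0 v(0, 1): B2/G3 m6 -> C3/C4 P8 similar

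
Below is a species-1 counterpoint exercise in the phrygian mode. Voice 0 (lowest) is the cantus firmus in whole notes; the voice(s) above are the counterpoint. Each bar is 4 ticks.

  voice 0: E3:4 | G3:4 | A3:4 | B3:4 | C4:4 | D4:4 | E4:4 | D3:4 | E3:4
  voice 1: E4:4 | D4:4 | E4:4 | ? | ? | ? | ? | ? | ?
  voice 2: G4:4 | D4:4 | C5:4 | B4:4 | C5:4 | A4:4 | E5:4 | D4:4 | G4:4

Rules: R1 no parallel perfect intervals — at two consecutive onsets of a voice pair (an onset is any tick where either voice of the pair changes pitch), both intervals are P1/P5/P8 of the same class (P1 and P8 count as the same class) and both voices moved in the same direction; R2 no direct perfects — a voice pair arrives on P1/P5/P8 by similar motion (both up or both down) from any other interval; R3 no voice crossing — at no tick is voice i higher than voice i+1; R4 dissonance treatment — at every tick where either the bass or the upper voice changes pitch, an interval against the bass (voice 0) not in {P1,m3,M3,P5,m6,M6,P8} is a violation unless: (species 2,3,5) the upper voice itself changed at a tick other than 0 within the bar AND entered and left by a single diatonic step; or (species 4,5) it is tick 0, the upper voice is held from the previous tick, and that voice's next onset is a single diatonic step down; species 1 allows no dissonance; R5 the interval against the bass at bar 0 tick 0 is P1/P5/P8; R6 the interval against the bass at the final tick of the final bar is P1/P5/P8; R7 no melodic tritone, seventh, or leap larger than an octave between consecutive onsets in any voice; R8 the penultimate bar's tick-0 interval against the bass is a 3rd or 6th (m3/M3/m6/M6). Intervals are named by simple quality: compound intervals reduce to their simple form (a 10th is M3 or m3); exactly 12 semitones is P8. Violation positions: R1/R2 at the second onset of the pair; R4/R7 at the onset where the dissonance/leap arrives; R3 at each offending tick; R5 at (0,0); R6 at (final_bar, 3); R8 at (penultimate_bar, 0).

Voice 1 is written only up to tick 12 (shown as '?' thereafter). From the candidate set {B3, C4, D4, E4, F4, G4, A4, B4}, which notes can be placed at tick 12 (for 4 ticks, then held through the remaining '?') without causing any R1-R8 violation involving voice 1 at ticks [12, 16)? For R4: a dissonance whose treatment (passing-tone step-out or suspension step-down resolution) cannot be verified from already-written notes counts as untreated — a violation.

{D4, G4}

B3: violates R2
C4: violates R4
D4: legal
E4: violates R4
F4: violates R4
G4: legal
A4: violates R4
B4: violates R2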